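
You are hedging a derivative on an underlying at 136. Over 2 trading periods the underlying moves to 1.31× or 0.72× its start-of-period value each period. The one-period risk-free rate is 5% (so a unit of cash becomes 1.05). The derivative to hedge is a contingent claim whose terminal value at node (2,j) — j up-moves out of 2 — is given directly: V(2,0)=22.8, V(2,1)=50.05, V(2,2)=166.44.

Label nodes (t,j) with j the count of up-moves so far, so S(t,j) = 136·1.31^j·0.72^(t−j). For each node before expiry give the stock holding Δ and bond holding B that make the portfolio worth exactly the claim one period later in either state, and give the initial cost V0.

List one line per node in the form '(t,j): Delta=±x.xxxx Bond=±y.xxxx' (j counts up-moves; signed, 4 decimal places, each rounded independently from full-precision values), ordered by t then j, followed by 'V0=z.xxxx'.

(0,0): Delta=0.9152 Bond=-50.8447
(1,0): Delta=0.4717 Bond=-9.9564
(1,1): Delta=1.1073 Bond=-87.6050
V0=73.6233

The replicating-portfolio and risk-neutral prices coincide; use p* = (1.05−0.72)/(1.31−0.72) = 0.5593 for the latter.
Payoff layer (t=2): V(2,0)=22.8000, V(2,1)=50.0500, V(2,2)=166.4400
  t=1,j=0: stock 97.9200 → up 128.2752 (V=50.0500), down 70.5024 (V=22.8000). Price 36.2300; hedge Δ=0.4717, bond B=-9.9564.
  t=1,j=1: stock 178.1600 → up 233.3896 (V=166.4400), down 128.2752 (V=50.0500). Price 109.6662; hedge Δ=1.1073, bond B=-87.6050.
  t=0,j=0: stock 136.0000 → up 178.1600 (V=109.6662), down 97.9200 (V=36.2300). Price 73.6233; hedge Δ=0.9152, bond B=-50.8447.
Each (Δ,B) replicates both successor values, so the strategy is self-financing and V0 is arbitrage-free.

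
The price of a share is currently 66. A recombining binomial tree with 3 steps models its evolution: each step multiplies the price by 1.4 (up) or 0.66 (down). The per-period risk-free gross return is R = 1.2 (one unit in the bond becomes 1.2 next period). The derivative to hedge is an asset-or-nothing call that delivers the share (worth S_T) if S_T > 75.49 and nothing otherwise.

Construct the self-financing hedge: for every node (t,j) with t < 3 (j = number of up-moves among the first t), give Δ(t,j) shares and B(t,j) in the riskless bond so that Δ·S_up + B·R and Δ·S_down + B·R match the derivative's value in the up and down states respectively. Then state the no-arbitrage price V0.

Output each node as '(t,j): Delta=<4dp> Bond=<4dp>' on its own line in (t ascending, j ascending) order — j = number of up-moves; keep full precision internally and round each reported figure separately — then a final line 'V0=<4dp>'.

(0,0): Delta=1.2036 Bond=-17.3821
(1,0): Delta=1.6107 Bond=-38.5883
(1,1): Delta=1.1326 Bond=-14.2920
(2,0): Delta=0.0000 Bond=0.0000
(2,1): Delta=1.8919 Bond=-63.4563
(2,2): Delta=1.0000 Bond=0.0000
V0=62.0585

The replicating-portfolio and risk-neutral prices coincide; use p* = (1.2−0.66)/(1.4−0.66) = 0.7297 for the latter.
Terminal values V(3,·): V(3,0)=0.0000, V(3,1)=0.0000, V(3,2)=85.3776, V(3,3)=181.1040
  t=2,j=0: stock 28.7496 → up 40.2494 (V=0.0000), down 18.9747 (V=0.0000). Price 0.0000; hedge Δ=0.0000, bond B=0.0000.
  t=2,j=1: stock 60.9840 → up 85.3776 (V=85.3776), down 40.2494 (V=0.0000). Price 51.9188; hedge Δ=1.8919, bond B=-63.4563.
  t=2,j=2: stock 129.3600 → up 181.1040 (V=181.1040), down 85.3776 (V=85.3776). Price 129.3600; hedge Δ=1.0000, bond B=0.0000.
  t=1,j=0: stock 43.5600 → up 60.9840 (V=51.9188), down 28.7496 (V=0.0000). Price 31.5722; hedge Δ=1.6107, bond B=-38.5883.
  t=1,j=1: stock 92.4000 → up 129.3600 (V=129.3600), down 60.9840 (V=51.9188). Price 90.3583; hedge Δ=1.1326, bond B=-14.2920.
  t=0,j=0: stock 66.0000 → up 92.4000 (V=90.3583), down 43.5600 (V=31.5722). Price 62.0585; hedge Δ=1.2036, bond B=-17.3821.
Root portfolio cost Δ·66+B reproduces V0=62.0585.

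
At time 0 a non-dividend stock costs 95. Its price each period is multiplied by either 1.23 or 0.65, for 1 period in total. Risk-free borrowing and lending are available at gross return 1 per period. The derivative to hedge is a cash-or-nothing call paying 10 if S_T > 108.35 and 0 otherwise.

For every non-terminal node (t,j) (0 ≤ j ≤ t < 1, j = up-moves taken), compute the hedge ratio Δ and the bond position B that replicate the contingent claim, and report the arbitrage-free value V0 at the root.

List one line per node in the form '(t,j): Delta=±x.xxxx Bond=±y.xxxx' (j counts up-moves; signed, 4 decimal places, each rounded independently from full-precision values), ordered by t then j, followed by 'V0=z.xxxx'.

(0,0): Delta=0.1815 Bond=-11.2069
V0=6.0345

No-arbitrage ⇒ martingale measure with p* = (R−d)/(u−d) = 0.6034.
Terminal values V(1,·): V(1,0)=0.0000, V(1,1)=10.0000
(0,0): S=95.0000. Δ = (V_up−V_dn)/(S_up−S_dn) = (10.0000−0.0000)/(116.8500−61.7500) = 0.1815. V = [p*·10.0000 + (1−p*)·0.0000]/1 = 6.0345. B = V − Δ·S = -11.2069.
Self-financing check: at every node Δ·S+B equals the discounted successor values.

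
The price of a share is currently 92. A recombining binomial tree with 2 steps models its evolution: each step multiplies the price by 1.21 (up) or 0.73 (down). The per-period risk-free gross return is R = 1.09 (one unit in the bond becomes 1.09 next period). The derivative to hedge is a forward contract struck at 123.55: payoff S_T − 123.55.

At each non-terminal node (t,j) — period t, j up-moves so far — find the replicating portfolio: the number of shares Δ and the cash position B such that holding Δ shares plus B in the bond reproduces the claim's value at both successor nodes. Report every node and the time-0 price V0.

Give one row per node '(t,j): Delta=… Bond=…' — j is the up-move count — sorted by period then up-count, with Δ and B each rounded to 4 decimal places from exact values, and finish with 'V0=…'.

No-arbitrage ⇒ martingale measure with p* = (R−d)/(u−d) = 0.7500.
Terminal values V(2,·): V(2,0)=-74.5232, V(2,1)=-42.2864, V(2,2)=11.1472
Node (1,0) S=67.1600: V=(p*·-42.2864+(1−p*)·-74.5232)/1.09=-46.1886; Δ=(-42.2864−-74.5232)/(81.2636−49.0268)=1.0000; B=V−Δ·S=-113.3486
Node (1,1) S=111.3200: V=(p*·11.1472+(1−p*)·-42.2864)/1.09=-2.0286; Δ=(11.1472−-42.2864)/(134.6972−81.2636)=1.0000; B=V−Δ·S=-113.3486
Node (0,0) S=92.0000: V=(p*·-2.0286+(1−p*)·-46.1886)/1.09=-11.9896; Δ=(-2.0286−-46.1886)/(111.3200−67.1600)=1.0000; B=V−Δ·S=-103.9896
Self-financing check: at every node Δ·S+B equals the discounted successor values.

(0,0): Delta=1.0000 Bond=-103.9896
(1,0): Delta=1.0000 Bond=-113.3486
(1,1): Delta=1.0000 Bond=-113.3486
V0=-11.9896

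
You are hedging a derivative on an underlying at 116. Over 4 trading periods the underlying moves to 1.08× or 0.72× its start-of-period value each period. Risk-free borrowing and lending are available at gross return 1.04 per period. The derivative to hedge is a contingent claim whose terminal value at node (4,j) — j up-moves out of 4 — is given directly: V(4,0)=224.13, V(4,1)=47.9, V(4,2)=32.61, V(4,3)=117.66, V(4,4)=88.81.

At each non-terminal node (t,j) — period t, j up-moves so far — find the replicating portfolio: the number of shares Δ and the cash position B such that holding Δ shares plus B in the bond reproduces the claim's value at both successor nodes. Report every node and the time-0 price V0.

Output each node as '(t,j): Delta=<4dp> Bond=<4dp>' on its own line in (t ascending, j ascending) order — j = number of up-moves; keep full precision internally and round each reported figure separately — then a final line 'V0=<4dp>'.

(0,0): Delta=0.0296 Bond=77.2095
(1,0): Delta=1.9066 Bond=-76.4656
(1,1): Delta=-0.1268 Bond=99.8933
(2,0): Delta=-1.4734 Bond=123.7292
(2,1): Delta=2.1883 Bond=-104.9310
(2,2): Delta=-0.3197 Bond=129.9916
(3,0): Delta=-11.3063 Bond=554.4135
(3,1): Delta=-0.6540 Bond=75.4615
(3,2): Delta=2.4251 Bond=-132.2019
(3,3): Delta=-0.5484 Bond=168.6154
V0=80.6485

Under the risk-neutral measure, an up-move has probability p* = (R−d)/(u−d) = 0.8889 and values discount at R = 1.04.
Terminal values V(4,·): V(4,0)=224.1300, V(4,1)=47.9000, V(4,2)=32.6100, V(4,3)=117.6600, V(4,4)=88.8100
  t=3,j=0: stock 43.2968 → up 46.7605 (V=47.9000), down 31.1737 (V=224.1300). Price 64.8857; hedge Δ=-11.3063, bond B=554.4135.
  t=3,j=1: stock 64.9452 → up 70.1408 (V=32.6100), down 46.7605 (V=47.9000). Price 32.9893; hedge Δ=-0.6540, bond B=75.4615.
  t=3,j=2: stock 97.4177 → up 105.2111 (V=117.6600), down 70.1408 (V=32.6100). Price 104.0481; hedge Δ=2.4251, bond B=-132.2019.
  t=3,j=3: stock 146.1266 → up 157.8167 (V=88.8100), down 105.2111 (V=117.6600). Price 88.4765; hedge Δ=-0.5484, bond B=168.6154.
  t=2,j=0: stock 60.1344 → up 64.9452 (V=32.9893), down 43.2968 (V=64.8857). Price 35.1282; hedge Δ=-1.4734, bond B=123.7292.
  t=2,j=1: stock 90.2016 → up 97.4177 (V=104.0481), down 64.9452 (V=32.9893). Price 92.4545; hedge Δ=2.1883, bond B=-104.9310.
  t=2,j=2: stock 135.3024 → up 146.1266 (V=88.4765), down 97.4177 (V=104.0481). Price 86.7372; hedge Δ=-0.3197, bond B=129.9916.
  t=1,j=0: stock 83.5200 → up 90.2016 (V=92.4545), down 60.1344 (V=35.1282). Price 82.7739; hedge Δ=1.9066, bond B=-76.4656.
  t=1,j=1: stock 125.2800 → up 135.3024 (V=86.7372), down 90.2016 (V=92.4545). Price 84.0120; hedge Δ=-0.1268, bond B=99.8933.
  t=0,j=0: stock 116.0000 → up 125.2800 (V=84.0120), down 83.5200 (V=82.7739). Price 80.6485; hedge Δ=0.0296, bond B=77.2095.
Each (Δ,B) replicates both successor values, so the strategy is self-financing and V0 is arbitrage-free.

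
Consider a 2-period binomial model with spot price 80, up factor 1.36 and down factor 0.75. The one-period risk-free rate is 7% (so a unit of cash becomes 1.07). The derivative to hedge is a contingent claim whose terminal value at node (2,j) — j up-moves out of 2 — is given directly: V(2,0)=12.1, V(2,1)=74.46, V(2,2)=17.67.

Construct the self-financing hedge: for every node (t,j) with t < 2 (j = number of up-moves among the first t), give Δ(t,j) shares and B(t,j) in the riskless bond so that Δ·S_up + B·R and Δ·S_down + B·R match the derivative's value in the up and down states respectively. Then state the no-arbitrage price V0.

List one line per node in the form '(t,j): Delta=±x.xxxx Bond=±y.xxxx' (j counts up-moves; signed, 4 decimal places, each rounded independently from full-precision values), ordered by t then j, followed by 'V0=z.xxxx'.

The replicating-portfolio and risk-neutral prices coincide; use p* = (1.07−0.75)/(1.36−0.75) = 0.5246 for the latter.
Payoff layer (t=2): V(2,0)=12.1000, V(2,1)=74.4600, V(2,2)=17.6700
(1,0): S=60.0000. Δ = (V_up−V_dn)/(S_up−S_dn) = (74.4600−12.1000)/(81.6000−45.0000) = 1.7038. V = [p*·74.4600 + (1−p*)·12.1000]/1.07 = 41.8817. B = V − Δ·S = -60.3478.
(1,1): S=108.8000. Δ = (V_up−V_dn)/(S_up−S_dn) = (17.6700−74.4600)/(147.9680−81.6000) = -0.8557. V = [p*·17.6700 + (1−p*)·74.4600]/1.07 = 41.7463. B = V − Δ·S = 134.8446.
(0,0): S=80.0000. Δ = (V_up−V_dn)/(S_up−S_dn) = (41.7463−41.8817)/(108.8000−60.0000) = -0.0028. V = [p*·41.7463 + (1−p*)·41.8817]/1.07 = 39.0754. B = V − Δ·S = 39.2974.
Root portfolio cost Δ·80+B reproduces V0=39.0754.

(0,0): Delta=-0.0028 Bond=39.2974
(1,0): Delta=1.7038 Bond=-60.3478
(1,1): Delta=-0.8557 Bond=134.8446
V0=39.0754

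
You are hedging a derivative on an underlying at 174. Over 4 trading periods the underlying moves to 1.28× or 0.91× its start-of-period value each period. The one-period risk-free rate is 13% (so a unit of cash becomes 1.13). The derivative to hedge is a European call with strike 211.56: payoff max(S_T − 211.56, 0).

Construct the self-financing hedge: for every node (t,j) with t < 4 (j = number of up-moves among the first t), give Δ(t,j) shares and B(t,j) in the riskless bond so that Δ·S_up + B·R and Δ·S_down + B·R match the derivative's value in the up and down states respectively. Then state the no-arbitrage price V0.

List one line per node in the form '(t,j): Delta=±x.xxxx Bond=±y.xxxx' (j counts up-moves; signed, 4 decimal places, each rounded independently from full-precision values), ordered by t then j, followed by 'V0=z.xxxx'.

Under the risk-neutral measure, an up-move has probability p* = (R−d)/(u−d) = 0.5946 and values discount at R = 1.13.
Terminal values V(4,·): V(4,0)=0.0000, V(4,1)=0.0000, V(4,2)=24.5161, V(4,3)=120.5030, V(4,4)=255.5177
Node (3,0) S=131.1214: V=(p*·0.0000+(1−p*)·0.0000)/1.13=0.0000; Δ=(0.0000−0.0000)/(167.8353−119.3204)=0.0000; B=V−Δ·S=0.0000
Node (3,1) S=184.4344: V=(p*·24.5161+(1−p*)·0.0000)/1.13=12.9001; Δ=(24.5161−0.0000)/(236.0761−167.8353)=0.3593; B=V−Δ·S=-53.3595
Node (3,2) S=259.4243: V=(p*·120.5030+(1−p*)·24.5161)/1.13=72.2030; Δ=(120.5030−24.5161)/(332.0630−236.0761)=1.0000; B=V−Δ·S=-187.2212
Node (3,3) S=364.9044: V=(p*·255.5177+(1−p*)·120.5030)/1.13=177.6832; Δ=(255.5177−120.5030)/(467.0777−332.0630)=1.0000; B=V−Δ·S=-187.2212
Node (2,0) S=144.0894: V=(p*·12.9001+(1−p*)·0.0000)/1.13=6.7879; Δ=(12.9001−0.0000)/(184.4344−131.1214)=0.2420; B=V−Δ·S=-28.0773
Node (2,1) S=202.6752: V=(p*·72.2030+(1−p*)·12.9001)/1.13=42.6206; Δ=(72.2030−12.9001)/(259.4243−184.4344)=0.7908; B=V−Δ·S=-117.6575
Node (2,2) S=285.0816: V=(p*·177.6832+(1−p*)·72.2030)/1.13=119.3991; Δ=(177.6832−72.2030)/(364.9044−259.4243)=1.0000; B=V−Δ·S=-165.6825
Node (1,0) S=158.3400: V=(p*·42.6206+(1−p*)·6.7879)/1.13=24.8618; Δ=(42.6206−6.7879)/(202.6752−144.0894)=0.6116; B=V−Δ·S=-71.9834
Node (1,1) S=222.7200: V=(p*·119.3991+(1−p*)·42.6206)/1.13=78.1174; Δ=(119.3991−42.6206)/(285.0816−202.6752)=0.9317; B=V−Δ·S=-129.3920
Node (0,0) S=174.0000: V=(p*·78.1174+(1−p*)·24.8618)/1.13=50.0242; Δ=(78.1174−24.8618)/(222.7200−158.3400)=0.8272; B=V−Δ·S=-93.9099
The time-0 hedge costs 50.0242, which is the no-arbitrage price.

(0,0): Delta=0.8272 Bond=-93.9099
(1,0): Delta=0.6116 Bond=-71.9834
(1,1): Delta=0.9317 Bond=-129.3920
(2,0): Delta=0.2420 Bond=-28.0773
(2,1): Delta=0.7908 Bond=-117.6575
(2,2): Delta=1.0000 Bond=-165.6825
(3,0): Delta=0.0000 Bond=0.0000
(3,1): Delta=0.3593 Bond=-53.3595
(3,2): Delta=1.0000 Bond=-187.2212
(3,3): Delta=1.0000 Bond=-187.2212
V0=50.0242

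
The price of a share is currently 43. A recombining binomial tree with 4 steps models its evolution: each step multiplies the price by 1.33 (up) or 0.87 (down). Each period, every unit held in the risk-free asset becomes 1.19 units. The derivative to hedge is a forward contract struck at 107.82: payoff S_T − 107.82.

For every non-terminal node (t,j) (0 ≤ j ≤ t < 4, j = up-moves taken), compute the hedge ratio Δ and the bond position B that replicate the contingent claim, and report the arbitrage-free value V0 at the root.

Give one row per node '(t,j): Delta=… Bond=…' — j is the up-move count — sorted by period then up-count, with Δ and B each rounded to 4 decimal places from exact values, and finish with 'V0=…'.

Under the risk-neutral measure, an up-move has probability p* = (R−d)/(u−d) = 0.6957 and values discount at R = 1.19.
Terminal payoffs: V(4,0)=-83.1854, V(4,1)=-70.1602, V(4,2)=-50.2481, V(4,3)=-19.8078, V(4,4)=26.7273
  t=3,j=0: stock 28.3156 → up 37.6598 (V=-70.1602), down 24.6346 (V=-83.1854). Price -62.2894; hedge Δ=1.0000, bond B=-90.6050.
  t=3,j=1: stock 43.2871 → up 57.5719 (V=-50.2481), down 37.6598 (V=-70.1602). Price -47.3179; hedge Δ=1.0000, bond B=-90.6050.
  t=3,j=2: stock 66.1745 → up 88.0122 (V=-19.8078), down 57.5719 (V=-50.2481). Price -24.4305; hedge Δ=1.0000, bond B=-90.6050.
  t=3,j=3: stock 101.1634 → up 134.5473 (V=26.7273), down 88.0122 (V=-19.8078). Price 10.5583; hedge Δ=1.0000, bond B=-90.6050.
  t=2,j=0: stock 32.5467 → up 43.2871 (V=-47.3179), down 28.3156 (V=-62.2894). Price -43.5920; hedge Δ=1.0000, bond B=-76.1387.
  t=2,j=1: stock 49.7553 → up 66.1745 (V=-24.4305), down 43.2871 (V=-47.3179). Price -26.3834; hedge Δ=1.0000, bond B=-76.1387.
  t=2,j=2: stock 76.0627 → up 101.1634 (V=10.5583), down 66.1745 (V=-24.4305). Price -0.0760; hedge Δ=1.0000, bond B=-76.1387.
  t=1,j=0: stock 37.4100 → up 49.7553 (V=-26.3834), down 32.5467 (V=-43.5920). Price -26.5721; hedge Δ=1.0000, bond B=-63.9821.
  t=1,j=1: stock 57.1900 → up 76.0627 (V=-0.0760), down 49.7553 (V=-26.3834). Price -6.7921; hedge Δ=1.0000, bond B=-63.9821.
  t=0,j=0: stock 43.0000 → up 57.1900 (V=-6.7921), down 37.4100 (V=-26.5721). Price -10.7665; hedge Δ=1.0000, bond B=-53.7665.
Root portfolio cost Δ·43+B reproduces V0=-10.7665.

(0,0): Delta=1.0000 Bond=-53.7665
(1,0): Delta=1.0000 Bond=-63.9821
(1,1): Delta=1.0000 Bond=-63.9821
(2,0): Delta=1.0000 Bond=-76.1387
(2,1): Delta=1.0000 Bond=-76.1387
(2,2): Delta=1.0000 Bond=-76.1387
(3,0): Delta=1.0000 Bond=-90.6050
(3,1): Delta=1.0000 Bond=-90.6050
(3,2): Delta=1.0000 Bond=-90.6050
(3,3): Delta=1.0000 Bond=-90.6050
V0=-10.7665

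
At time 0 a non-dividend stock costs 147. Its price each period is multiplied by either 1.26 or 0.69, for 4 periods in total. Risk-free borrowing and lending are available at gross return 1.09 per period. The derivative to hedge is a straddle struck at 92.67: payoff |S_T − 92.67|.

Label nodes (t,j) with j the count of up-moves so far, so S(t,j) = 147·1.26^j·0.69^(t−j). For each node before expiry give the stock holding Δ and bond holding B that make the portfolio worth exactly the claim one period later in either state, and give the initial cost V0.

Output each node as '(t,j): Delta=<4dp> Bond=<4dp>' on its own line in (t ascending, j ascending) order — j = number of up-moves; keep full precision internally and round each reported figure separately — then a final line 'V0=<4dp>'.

(0,0): Delta=0.8767 Bond=-43.5017
(1,0): Delta=0.5409 Bond=-13.3518
(1,1): Delta=0.9549 Bond=-61.8946
(2,0): Delta=-0.4048 Bond=51.6280
(2,1): Delta=0.7609 Bond=-42.6805
(2,2): Delta=1.0000 Bond=-77.9985
(3,0): Delta=-1.0000 Bond=85.0183
(3,1): Delta=-0.2662 Bond=44.0584
(3,2): Delta=1.0000 Bond=-85.0183
(3,3): Delta=1.0000 Bond=-85.0183
V0=85.3733

The replicating-portfolio and risk-neutral prices coincide; use p* = (1.09−0.69)/(1.26−0.69) = 0.7018 for the latter.
At expiry t=4: V(4,0)=59.3493, V(4,1)=31.8236, V(4,2)=18.4409, V(4,3)=110.2281, V(4,4)=277.8396
(3,0): S=48.2908. Δ = (V_up−V_dn)/(S_up−S_dn) = (31.8236−59.3493)/(60.8464−33.3207) = -1.0000. V = [p*·31.8236 + (1−p*)·59.3493]/1.09 = 36.7275. B = V − Δ·S = 85.0183.
(3,1): S=88.1832. Δ = (V_up−V_dn)/(S_up−S_dn) = (18.4409−31.8236)/(111.1109−60.8464) = -0.2662. V = [p*·18.4409 + (1−p*)·31.8236]/1.09 = 20.5800. B = V − Δ·S = 44.0584.
(3,2): S=161.0303. Δ = (V_up−V_dn)/(S_up−S_dn) = (110.2281−18.4409)/(202.8981−111.1109) = 1.0000. V = [p*·110.2281 + (1−p*)·18.4409]/1.09 = 76.0119. B = V − Δ·S = -85.0183.
(3,3): S=294.0553. Δ = (V_up−V_dn)/(S_up−S_dn) = (277.8396−110.2281)/(370.5096−202.8981) = 1.0000. V = [p*·277.8396 + (1−p*)·110.2281]/1.09 = 209.0369. B = V − Δ·S = -85.0183.
(2,0): S=69.9867. Δ = (V_up−V_dn)/(S_up−S_dn) = (20.5800−36.7275)/(88.1832−48.2908) = -0.4048. V = [p*·20.5800 + (1−p*)·36.7275]/1.09 = 23.2990. B = V − Δ·S = 51.6280.
(2,1): S=127.8018. Δ = (V_up−V_dn)/(S_up−S_dn) = (76.0119−20.5800)/(161.0303−88.1832) = 0.7609. V = [p*·76.0119 + (1−p*)·20.5800]/1.09 = 54.5684. B = V − Δ·S = -42.6805.
(2,2): S=233.3772. Δ = (V_up−V_dn)/(S_up−S_dn) = (209.0369−76.0119)/(294.0553−161.0303) = 1.0000. V = [p*·209.0369 + (1−p*)·76.0119]/1.09 = 155.3787. B = V − Δ·S = -77.9985.
(1,0): S=101.4300. Δ = (V_up−V_dn)/(S_up−S_dn) = (54.5684−23.2990)/(127.8018−69.9867) = 0.5409. V = [p*·54.5684 + (1−p*)·23.2990]/1.09 = 41.5069. B = V − Δ·S = -13.3518.
(1,1): S=185.2200. Δ = (V_up−V_dn)/(S_up−S_dn) = (155.3787−54.5684)/(233.3772−127.8018) = 0.9549. V = [p*·155.3787 + (1−p*)·54.5684]/1.09 = 114.9656. B = V − Δ·S = -61.8946.
(0,0): S=147.0000. Δ = (V_up−V_dn)/(S_up−S_dn) = (114.9656−41.5069)/(185.2200−101.4300) = 0.8767. V = [p*·114.9656 + (1−p*)·41.5069]/1.09 = 85.3733. B = V − Δ·S = -43.5017.
Each (Δ,B) replicates both successor values, so the strategy is self-financing and V0 is arbitrage-free.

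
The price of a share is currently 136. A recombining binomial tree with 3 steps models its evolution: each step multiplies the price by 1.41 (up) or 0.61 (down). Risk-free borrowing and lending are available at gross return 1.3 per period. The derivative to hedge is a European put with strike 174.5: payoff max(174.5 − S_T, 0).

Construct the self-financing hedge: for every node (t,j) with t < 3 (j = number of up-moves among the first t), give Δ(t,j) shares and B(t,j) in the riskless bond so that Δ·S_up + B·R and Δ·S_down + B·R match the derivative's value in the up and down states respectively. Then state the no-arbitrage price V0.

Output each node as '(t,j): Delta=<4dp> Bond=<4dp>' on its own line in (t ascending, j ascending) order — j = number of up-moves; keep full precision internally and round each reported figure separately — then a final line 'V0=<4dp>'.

(0,0): Delta=-0.1636 Bond=26.0502
(1,0): Delta=-1.0000 Bond=103.2544
(1,1): Delta=-0.1059 Bond=22.8032
(2,0): Delta=-1.0000 Bond=134.2308
(2,1): Delta=-1.0000 Bond=134.2308
(2,2): Delta=-0.0442 Bond=12.9709
V0=3.8030

Risk-neutral probability p* = (R−d)/(u−d) = (1.3−0.61)/(1.41−0.61) = 0.8625.
Terminal payoffs: V(3,0)=143.6306, V(3,1)=103.1461, V(3,2)=9.5672, V(3,3)=0.0000
Node (2,0) S=50.6056: V=(p*·103.1461+(1−p*)·143.6306)/1.3=83.6252; Δ=(103.1461−143.6306)/(71.3539−30.8694)=-1.0000; B=V−Δ·S=134.2308
Node (2,1) S=116.9736: V=(p*·9.5672+(1−p*)·103.1461)/1.3=17.2572; Δ=(9.5672−103.1461)/(164.9328−71.3539)=-1.0000; B=V−Δ·S=134.2308
Node (2,2) S=270.3816: V=(p*·0.0000+(1−p*)·9.5672)/1.3=1.0119; Δ=(0.0000−9.5672)/(381.2381−164.9328)=-0.0442; B=V−Δ·S=12.9709
Node (1,0) S=82.9600: V=(p*·17.2572+(1−p*)·83.6252)/1.3=20.2944; Δ=(17.2572−83.6252)/(116.9736−50.6056)=-1.0000; B=V−Δ·S=103.2544
Node (1,1) S=191.7600: V=(p*·1.0119+(1−p*)·17.2572)/1.3=2.4966; Δ=(1.0119−17.2572)/(270.3816−116.9736)=-0.1059; B=V−Δ·S=22.8032
Node (0,0) S=136.0000: V=(p*·2.4966+(1−p*)·20.2944)/1.3=3.8030; Δ=(2.4966−20.2944)/(191.7600−82.9600)=-0.1636; B=V−Δ·S=26.0502
Self-financing check: at every node Δ·S+B equals the discounted successor values.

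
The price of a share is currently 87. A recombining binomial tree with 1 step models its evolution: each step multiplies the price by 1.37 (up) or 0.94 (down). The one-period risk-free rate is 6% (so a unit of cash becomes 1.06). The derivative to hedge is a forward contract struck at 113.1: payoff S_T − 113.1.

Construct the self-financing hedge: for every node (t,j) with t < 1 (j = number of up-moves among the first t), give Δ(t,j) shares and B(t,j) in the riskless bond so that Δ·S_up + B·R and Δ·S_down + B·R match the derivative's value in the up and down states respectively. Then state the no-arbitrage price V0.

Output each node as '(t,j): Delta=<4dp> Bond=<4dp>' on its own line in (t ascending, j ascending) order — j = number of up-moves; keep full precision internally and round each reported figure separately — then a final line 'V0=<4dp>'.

The replicating-portfolio and risk-neutral prices coincide; use p* = (1.06−0.94)/(1.37−0.94) = 0.2791 for the latter.
At expiry t=1: V(1,0)=-31.3200, V(1,1)=6.0900
(0,0): S=87.0000. Δ = (V_up−V_dn)/(S_up−S_dn) = (6.0900−-31.3200)/(119.1900−81.7800) = 1.0000. V = [p*·6.0900 + (1−p*)·-31.3200]/1.06 = -19.6981. B = V − Δ·S = -106.6981.
Each (Δ,B) replicates both successor values, so the strategy is self-financing and V0 is arbitrage-free.

(0,0): Delta=1.0000 Bond=-106.6981
V0=-19.6981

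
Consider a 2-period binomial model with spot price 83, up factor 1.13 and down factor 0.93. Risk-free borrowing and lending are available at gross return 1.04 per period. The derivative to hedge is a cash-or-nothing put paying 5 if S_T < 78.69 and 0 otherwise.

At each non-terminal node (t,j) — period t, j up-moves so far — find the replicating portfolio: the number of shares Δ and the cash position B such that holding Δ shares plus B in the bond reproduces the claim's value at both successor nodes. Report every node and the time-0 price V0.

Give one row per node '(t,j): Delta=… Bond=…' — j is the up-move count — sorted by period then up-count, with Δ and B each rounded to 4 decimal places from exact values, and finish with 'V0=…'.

(0,0): Delta=-0.1303 Bond=11.7534
(1,0): Delta=-0.3239 Bond=27.1635
(1,1): Delta=0.0000 Bond=0.0000
V0=0.9361

Since d<R<u, set p* = (R−d)/(u−d) = 0.5500; price each node as the discounted p*-expectation of its children.
Terminal payoffs: V(2,0)=5.0000, V(2,1)=0.0000, V(2,2)=0.0000
(1,0): S=77.1900. Δ = (V_up−V_dn)/(S_up−S_dn) = (0.0000−5.0000)/(87.2247−71.7867) = -0.3239. V = [p*·0.0000 + (1−p*)·5.0000]/1.04 = 2.1635. B = V − Δ·S = 27.1635.
(1,1): S=93.7900. Δ = (V_up−V_dn)/(S_up−S_dn) = (0.0000−0.0000)/(105.9827−87.2247) = 0.0000. V = [p*·0.0000 + (1−p*)·0.0000]/1.04 = 0.0000. B = V − Δ·S = 0.0000.
(0,0): S=83.0000. Δ = (V_up−V_dn)/(S_up−S_dn) = (0.0000−2.1635)/(93.7900−77.1900) = -0.1303. V = [p*·0.0000 + (1−p*)·2.1635]/1.04 = 0.9361. B = V − Δ·S = 11.7534.
Root portfolio cost Δ·83+B reproduces V0=0.9361.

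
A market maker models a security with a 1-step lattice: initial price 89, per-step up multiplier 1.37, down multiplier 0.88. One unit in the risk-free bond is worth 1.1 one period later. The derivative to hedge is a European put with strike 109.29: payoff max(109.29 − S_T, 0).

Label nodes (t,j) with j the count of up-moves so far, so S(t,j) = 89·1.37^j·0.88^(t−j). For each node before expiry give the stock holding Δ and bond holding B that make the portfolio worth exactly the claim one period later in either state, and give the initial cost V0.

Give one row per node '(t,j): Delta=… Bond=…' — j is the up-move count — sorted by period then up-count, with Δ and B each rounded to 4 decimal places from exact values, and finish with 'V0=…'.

Risk-neutral probability p* = (R−d)/(u−d) = (1.1−0.88)/(1.37−0.88) = 0.4490.
Terminal values V(1,·): V(1,0)=30.9700, V(1,1)=0.0000
Node (0,0) S=89.0000: V=(p*·0.0000+(1−p*)·30.9700)/1.1=15.5137; Δ=(0.0000−30.9700)/(121.9300−78.3200)=-0.7102; B=V−Δ·S=78.7178
Self-financing check: at every node Δ·S+B equals the discounted successor values.

(0,0): Delta=-0.7102 Bond=78.7178
V0=15.5137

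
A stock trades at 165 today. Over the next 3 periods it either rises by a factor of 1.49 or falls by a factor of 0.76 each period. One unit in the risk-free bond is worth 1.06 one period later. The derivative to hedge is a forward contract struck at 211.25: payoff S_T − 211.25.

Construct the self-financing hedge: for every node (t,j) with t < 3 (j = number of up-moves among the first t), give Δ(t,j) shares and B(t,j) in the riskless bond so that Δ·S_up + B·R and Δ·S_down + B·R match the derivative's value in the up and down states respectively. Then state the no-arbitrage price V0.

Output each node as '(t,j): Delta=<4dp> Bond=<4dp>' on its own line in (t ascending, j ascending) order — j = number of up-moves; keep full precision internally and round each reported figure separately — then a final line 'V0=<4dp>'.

(0,0): Delta=1.0000 Bond=-177.3696
(1,0): Delta=1.0000 Bond=-188.0117
(1,1): Delta=1.0000 Bond=-188.0117
(2,0): Delta=1.0000 Bond=-199.2925
(2,1): Delta=1.0000 Bond=-199.2925
(2,2): Delta=1.0000 Bond=-199.2925
V0=-12.3696

No-arbitrage ⇒ martingale measure with p* = (R−d)/(u−d) = 0.4110.
Payoff layer (t=3): V(3,0)=-138.8190, V(3,1)=-69.2470, V(3,2)=67.1505, V(3,3)=334.5616
  t=2,j=0: stock 95.3040 → up 142.0030 (V=-69.2470), down 72.4310 (V=-138.8190). Price -103.9885; hedge Δ=1.0000, bond B=-199.2925.
  t=2,j=1: stock 186.8460 → up 278.4005 (V=67.1505), down 142.0030 (V=-69.2470). Price -12.4465; hedge Δ=1.0000, bond B=-199.2925.
  t=2,j=2: stock 366.3165 → up 545.8116 (V=334.5616), down 278.4005 (V=67.1505). Price 167.0240; hedge Δ=1.0000, bond B=-199.2925.
  t=1,j=0: stock 125.4000 → up 186.8460 (V=-12.4465), down 95.3040 (V=-103.9885). Price -62.6117; hedge Δ=1.0000, bond B=-188.0117.
  t=1,j=1: stock 245.8500 → up 366.3165 (V=167.0240), down 186.8460 (V=-12.4465). Price 57.8383; hedge Δ=1.0000, bond B=-188.0117.
  t=0,j=0: stock 165.0000 → up 245.8500 (V=57.8383), down 125.4000 (V=-62.6117). Price -12.3696; hedge Δ=1.0000, bond B=-177.3696.
Check: Δ(0,0)·S0 + B(0,0) = -12.3696 = V0.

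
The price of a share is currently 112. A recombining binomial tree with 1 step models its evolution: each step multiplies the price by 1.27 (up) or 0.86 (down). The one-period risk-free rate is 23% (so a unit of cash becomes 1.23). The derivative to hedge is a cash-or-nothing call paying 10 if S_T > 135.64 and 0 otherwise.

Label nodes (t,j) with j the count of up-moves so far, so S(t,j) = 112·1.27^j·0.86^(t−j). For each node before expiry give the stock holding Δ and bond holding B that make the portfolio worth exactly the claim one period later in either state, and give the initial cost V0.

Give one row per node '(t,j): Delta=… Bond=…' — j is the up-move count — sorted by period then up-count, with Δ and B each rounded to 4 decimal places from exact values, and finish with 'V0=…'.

Since d<R<u, set p* = (R−d)/(u−d) = 0.9024; price each node as the discounted p*-expectation of its children.
At expiry t=1: V(1,0)=0.0000, V(1,1)=10.0000
  t=0,j=0: stock 112.0000 → up 142.2400 (V=10.0000), down 96.3200 (V=0.0000). Price 7.3369; hedge Δ=0.2178, bond B=-17.0533.
Each (Δ,B) replicates both successor values, so the strategy is self-financing and V0 is arbitrage-free.

(0,0): Delta=0.2178 Bond=-17.0533
V0=7.3369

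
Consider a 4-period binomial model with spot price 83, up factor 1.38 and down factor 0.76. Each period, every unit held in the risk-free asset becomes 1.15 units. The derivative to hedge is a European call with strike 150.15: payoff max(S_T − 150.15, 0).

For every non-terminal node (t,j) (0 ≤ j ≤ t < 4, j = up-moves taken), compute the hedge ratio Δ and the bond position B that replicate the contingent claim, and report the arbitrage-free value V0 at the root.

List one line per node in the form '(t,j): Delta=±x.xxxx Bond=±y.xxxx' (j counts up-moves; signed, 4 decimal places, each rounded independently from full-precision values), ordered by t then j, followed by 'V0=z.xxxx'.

(0,0): Delta=0.5180 Bond=-26.1909
(1,0): Delta=0.1196 Bond=-4.9842
(1,1): Delta=0.6474 Bond=-44.9429
(2,0): Delta=0.0000 Bond=0.0000
(2,1): Delta=0.1584 Bond=-9.1122
(2,2): Delta=0.8063 Bond=-76.7910
(3,0): Delta=0.0000 Bond=0.0000
(3,1): Delta=0.0000 Bond=0.0000
(3,2): Delta=0.2098 Bond=-16.6590
(3,3): Delta=1.0000 Bond=-130.5652
V0=16.8055

The replicating-portfolio and risk-neutral prices coincide; use p* = (1.15−0.76)/(1.38−0.76) = 0.6290 for the latter.
Terminal values V(4,·): V(4,0)=0.0000, V(4,1)=0.0000, V(4,2)=0.0000, V(4,3)=15.6288, V(4,4)=150.8694
  t=3,j=0: stock 36.4350 → up 50.2803 (V=0.0000), down 27.6906 (V=0.0000). Price 0.0000; hedge Δ=0.0000, bond B=0.0000.
  t=3,j=1: stock 66.1583 → up 91.2985 (V=0.0000), down 50.2803 (V=0.0000). Price 0.0000; hedge Δ=0.0000, bond B=0.0000.
  t=3,j=2: stock 120.1296 → up 165.7788 (V=15.6288), down 91.2985 (V=0.0000). Price 8.5487; hedge Δ=0.2098, bond B=-16.6590.
  t=3,j=3: stock 218.1300 → up 301.0194 (V=150.8694), down 165.7788 (V=15.6288). Price 87.5648; hedge Δ=1.0000, bond B=-130.5652.
  t=2,j=0: stock 47.9408 → up 66.1583 (V=0.0000), down 36.4350 (V=0.0000). Price 0.0000; hedge Δ=0.0000, bond B=0.0000.
  t=2,j=1: stock 87.0504 → up 120.1296 (V=8.5487), down 66.1583 (V=0.0000). Price 4.6760; hedge Δ=0.1584, bond B=-9.1122.
  t=2,j=2: stock 158.0652 → up 218.1300 (V=87.5648), down 120.1296 (V=8.5487). Price 50.6542; hedge Δ=0.8063, bond B=-76.7910.
  t=1,j=0: stock 63.0800 → up 87.0504 (V=4.6760), down 47.9408 (V=0.0000). Price 2.5577; hedge Δ=0.1196, bond B=-4.9842.
  t=1,j=1: stock 114.5400 → up 158.0652 (V=50.6542), down 87.0504 (V=4.6760). Price 29.2155; hedge Δ=0.6474, bond B=-44.9429.
  t=0,j=0: stock 83.0000 → up 114.5400 (V=29.2155), down 63.0800 (V=2.5577). Price 16.8055; hedge Δ=0.5180, bond B=-26.1909.
The time-0 hedge costs 16.8055, which is the no-arbitrage price.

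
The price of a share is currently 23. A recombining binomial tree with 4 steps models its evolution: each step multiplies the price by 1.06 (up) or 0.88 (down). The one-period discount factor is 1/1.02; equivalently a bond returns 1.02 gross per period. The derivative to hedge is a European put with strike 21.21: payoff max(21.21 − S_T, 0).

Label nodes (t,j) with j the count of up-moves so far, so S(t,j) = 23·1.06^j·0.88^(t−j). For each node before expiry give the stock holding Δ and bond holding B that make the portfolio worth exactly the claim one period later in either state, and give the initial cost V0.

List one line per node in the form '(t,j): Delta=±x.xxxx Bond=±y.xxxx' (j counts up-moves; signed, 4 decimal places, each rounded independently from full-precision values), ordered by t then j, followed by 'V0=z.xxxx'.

(0,0): Delta=-0.2061 Bond=5.0999
(1,0): Delta=-0.5378 Bond=11.9154
(1,1): Delta=-0.1274 Bond=3.2838
(2,0): Delta=-1.0000 Bond=20.3864
(2,1): Delta=-0.4281 Bond=9.8014
(2,2): Delta=-0.0561 Bond=1.5060
(3,0): Delta=-1.0000 Bond=20.7941
(3,1): Delta=-1.0000 Bond=20.7941
(3,2): Delta=-0.2925 Bond=6.9127
(3,3): Delta=0.0000 Bond=0.0000
V0=0.3599

The replicating-portfolio and risk-neutral prices coincide; use p* = (1.02−0.88)/(1.06−0.88) = 0.7778 for the latter.
Terminal payoffs: V(4,0)=7.4170, V(4,1)=4.5957, V(4,2)=1.1973, V(4,3)=0.0000, V(4,4)=0.0000
  t=3,j=0: stock 15.6739 → up 16.6143 (V=4.5957), down 13.7930 (V=7.4170). Price 5.1203; hedge Δ=-1.0000, bond B=20.7941.
  t=3,j=1: stock 18.8799 → up 20.0127 (V=1.1973), down 16.6143 (V=4.5957). Price 1.9142; hedge Δ=-1.0000, bond B=20.7941.
  t=3,j=2: stock 22.7417 → up 24.1062 (V=0.0000), down 20.0127 (V=1.1973). Price 0.2609; hedge Δ=-0.2925, bond B=6.9127.
  t=3,j=3: stock 27.3934 → up 29.0370 (V=0.0000), down 24.1062 (V=0.0000). Price 0.0000; hedge Δ=0.0000, bond B=0.0000.
  t=2,j=0: stock 17.8112 → up 18.8799 (V=1.9142), down 15.6739 (V=5.1203). Price 2.5752; hedge Δ=-1.0000, bond B=20.3864.
  t=2,j=1: stock 21.4544 → up 22.7417 (V=0.2609), down 18.8799 (V=1.9142). Price 0.6160; hedge Δ=-0.4281, bond B=9.8014.
  t=2,j=2: stock 25.8428 → up 27.3934 (V=0.0000), down 22.7417 (V=0.2609). Price 0.0568; hedge Δ=-0.0561, bond B=1.5060.
  t=1,j=0: stock 20.2400 → up 21.4544 (V=0.6160), down 17.8112 (V=2.5752). Price 1.0307; hedge Δ=-0.5378, bond B=11.9154.
  t=1,j=1: stock 24.3800 → up 25.8428 (V=0.0568), down 21.4544 (V=0.6160). Price 0.1775; hedge Δ=-0.1274, bond B=3.2838.
  t=0,j=0: stock 23.0000 → up 24.3800 (V=0.1775), down 20.2400 (V=1.0307). Price 0.3599; hedge Δ=-0.2061, bond B=5.0999.
Self-financing check: at every node Δ·S+B equals the discounted successor values.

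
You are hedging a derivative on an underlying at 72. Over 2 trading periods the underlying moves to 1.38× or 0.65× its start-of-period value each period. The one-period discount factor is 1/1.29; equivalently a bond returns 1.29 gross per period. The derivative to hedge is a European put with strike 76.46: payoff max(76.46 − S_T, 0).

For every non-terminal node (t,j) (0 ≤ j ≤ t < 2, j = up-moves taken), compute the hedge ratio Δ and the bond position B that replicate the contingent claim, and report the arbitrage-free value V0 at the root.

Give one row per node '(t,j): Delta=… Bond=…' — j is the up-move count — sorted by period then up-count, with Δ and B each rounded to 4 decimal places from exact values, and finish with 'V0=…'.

(0,0): Delta=-0.2157 Bond=17.4925
(1,0): Delta=-1.0000 Bond=59.2713
(1,1): Delta=-0.1637 Bond=17.4035
V0=1.9633

No-arbitrage ⇒ martingale measure with p* = (R−d)/(u−d) = 0.8767.
Terminal values V(2,·): V(2,0)=46.0400, V(2,1)=11.8760, V(2,2)=0.0000
Node (1,0) S=46.8000: V=(p*·11.8760+(1−p*)·46.0400)/1.29=12.4713; Δ=(11.8760−46.0400)/(64.5840−30.4200)=-1.0000; B=V−Δ·S=59.2713
Node (1,1) S=99.3600: V=(p*·0.0000+(1−p*)·11.8760)/1.29=1.1350; Δ=(0.0000−11.8760)/(137.1168−64.5840)=-0.1637; B=V−Δ·S=17.4035
Node (0,0) S=72.0000: V=(p*·1.1350+(1−p*)·12.4713)/1.29=1.9633; Δ=(1.1350−12.4713)/(99.3600−46.8000)=-0.2157; B=V−Δ·S=17.4925
Check: Δ(0,0)·S0 + B(0,0) = 1.9633 = V0.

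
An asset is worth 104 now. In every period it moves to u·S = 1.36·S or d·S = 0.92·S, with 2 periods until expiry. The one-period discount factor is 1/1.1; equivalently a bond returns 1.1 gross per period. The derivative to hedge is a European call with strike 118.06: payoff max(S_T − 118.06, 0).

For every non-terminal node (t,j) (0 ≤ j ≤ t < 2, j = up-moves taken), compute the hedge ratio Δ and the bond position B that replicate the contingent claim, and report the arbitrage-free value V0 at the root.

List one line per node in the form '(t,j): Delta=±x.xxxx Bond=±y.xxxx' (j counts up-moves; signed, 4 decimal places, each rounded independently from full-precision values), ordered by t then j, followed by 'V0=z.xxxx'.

Since d<R<u, set p* = (R−d)/(u−d) = 0.4091; price each node as the discounted p*-expectation of its children.
Terminal payoffs: V(2,0)=0.0000, V(2,1)=12.0648, V(2,2)=74.2984
  t=1,j=0: stock 95.6800 → up 130.1248 (V=12.0648), down 88.0256 (V=0.0000). Price 4.4869; hedge Δ=0.2866, bond B=-22.9331.
  t=1,j=1: stock 141.4400 → up 192.3584 (V=74.2984), down 130.1248 (V=12.0648). Price 34.1127; hedge Δ=1.0000, bond B=-107.3273.
  t=0,j=0: stock 104.0000 → up 141.4400 (V=34.1127), down 95.6800 (V=4.4869). Price 15.0969; hedge Δ=0.6474, bond B=-52.2345.
Root portfolio cost Δ·104+B reproduces V0=15.0969.

(0,0): Delta=0.6474 Bond=-52.2345
(1,0): Delta=0.2866 Bond=-22.9331
(1,1): Delta=1.0000 Bond=-107.3273
V0=15.0969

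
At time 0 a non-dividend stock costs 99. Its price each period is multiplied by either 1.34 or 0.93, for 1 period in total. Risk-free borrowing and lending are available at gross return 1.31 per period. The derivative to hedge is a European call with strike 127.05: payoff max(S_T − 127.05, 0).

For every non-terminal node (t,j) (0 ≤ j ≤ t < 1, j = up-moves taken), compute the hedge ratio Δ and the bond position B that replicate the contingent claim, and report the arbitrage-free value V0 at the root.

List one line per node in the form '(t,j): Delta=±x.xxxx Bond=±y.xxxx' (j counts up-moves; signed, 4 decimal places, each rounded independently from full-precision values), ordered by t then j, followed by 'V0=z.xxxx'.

The replicating-portfolio and risk-neutral prices coincide; use p* = (1.31−0.93)/(1.34−0.93) = 0.9268 for the latter.
Payoff layer (t=1): V(1,0)=0.0000, V(1,1)=5.6100
  t=0,j=0: stock 99.0000 → up 132.6600 (V=5.6100), down 92.0700 (V=0.0000). Price 3.9691; hedge Δ=0.1382, bond B=-9.7138.
Check: Δ(0,0)·S0 + B(0,0) = 3.9691 = V0.

(0,0): Delta=0.1382 Bond=-9.7138
V0=3.9691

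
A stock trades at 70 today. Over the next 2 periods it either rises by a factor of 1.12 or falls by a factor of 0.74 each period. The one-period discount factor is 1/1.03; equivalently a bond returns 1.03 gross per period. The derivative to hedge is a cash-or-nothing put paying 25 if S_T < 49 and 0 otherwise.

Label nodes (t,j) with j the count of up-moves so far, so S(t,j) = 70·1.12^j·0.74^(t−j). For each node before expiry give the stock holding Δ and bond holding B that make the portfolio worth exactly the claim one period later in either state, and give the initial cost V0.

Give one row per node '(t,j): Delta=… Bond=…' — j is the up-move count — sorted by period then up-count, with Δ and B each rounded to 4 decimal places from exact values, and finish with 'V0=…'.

(0,0): Delta=-0.2161 Bond=16.4497
(1,0): Delta=-1.2701 Bond=71.5381
(1,1): Delta=0.0000 Bond=0.0000
V0=1.3219

Under the risk-neutral measure, an up-move has probability p* = (R−d)/(u−d) = 0.7632 and values discount at R = 1.03.
Terminal payoffs: V(2,0)=25.0000, V(2,1)=0.0000, V(2,2)=0.0000
  t=1,j=0: stock 51.8000 → up 58.0160 (V=0.0000), down 38.3320 (V=25.0000). Price 5.7486; hedge Δ=-1.2701, bond B=71.5381.
  t=1,j=1: stock 78.4000 → up 87.8080 (V=0.0000), down 58.0160 (V=0.0000). Price 0.0000; hedge Δ=0.0000, bond B=0.0000.
  t=0,j=0: stock 70.0000 → up 78.4000 (V=0.0000), down 51.8000 (V=5.7486). Price 1.3219; hedge Δ=-0.2161, bond B=16.4497.
Self-financing check: at every node Δ·S+B equals the discounted successor values.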